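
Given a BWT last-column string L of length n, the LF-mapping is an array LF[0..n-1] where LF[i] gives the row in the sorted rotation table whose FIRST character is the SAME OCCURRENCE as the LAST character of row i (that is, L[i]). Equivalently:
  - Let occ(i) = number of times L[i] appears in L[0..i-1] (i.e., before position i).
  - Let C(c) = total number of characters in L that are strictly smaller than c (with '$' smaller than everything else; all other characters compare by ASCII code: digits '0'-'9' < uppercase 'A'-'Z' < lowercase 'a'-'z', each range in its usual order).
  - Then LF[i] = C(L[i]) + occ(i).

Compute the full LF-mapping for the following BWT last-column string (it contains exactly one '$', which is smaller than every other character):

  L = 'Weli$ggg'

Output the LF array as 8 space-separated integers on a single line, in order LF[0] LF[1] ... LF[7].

Char counts: '$':1, 'W':1, 'e':1, 'g':3, 'i':1, 'l':1
C (first-col start): C('$')=0, C('W')=1, C('e')=2, C('g')=3, C('i')=6, C('l')=7
L[0]='W': occ=0, LF[0]=C('W')+0=1+0=1
L[1]='e': occ=0, LF[1]=C('e')+0=2+0=2
L[2]='l': occ=0, LF[2]=C('l')+0=7+0=7
L[3]='i': occ=0, LF[3]=C('i')+0=6+0=6
L[4]='$': occ=0, LF[4]=C('$')+0=0+0=0
L[5]='g': occ=0, LF[5]=C('g')+0=3+0=3
L[6]='g': occ=1, LF[6]=C('g')+1=3+1=4
L[7]='g': occ=2, LF[7]=C('g')+2=3+2=5

Answer: 1 2 7 6 0 3 4 5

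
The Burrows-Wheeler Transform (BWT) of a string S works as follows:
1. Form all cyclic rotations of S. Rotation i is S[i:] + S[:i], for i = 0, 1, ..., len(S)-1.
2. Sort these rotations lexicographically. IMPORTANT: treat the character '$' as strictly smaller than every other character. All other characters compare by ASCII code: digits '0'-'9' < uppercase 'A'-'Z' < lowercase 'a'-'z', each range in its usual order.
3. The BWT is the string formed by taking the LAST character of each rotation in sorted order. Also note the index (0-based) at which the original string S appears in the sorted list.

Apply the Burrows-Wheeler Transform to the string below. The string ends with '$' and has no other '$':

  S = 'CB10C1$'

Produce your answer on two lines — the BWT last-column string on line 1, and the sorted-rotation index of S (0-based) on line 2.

Answer: 11CBC0$
6

Derivation:
All 7 rotations (rotation i = S[i:]+S[:i]):
  rot[0] = CB10C1$
  rot[1] = B10C1$C
  rot[2] = 10C1$CB
  rot[3] = 0C1$CB1
  rot[4] = C1$CB10
  rot[5] = 1$CB10C
  rot[6] = $CB10C1
Sorted (with $ < everything):
  sorted[0] = $CB10C1  (last char: '1')
  sorted[1] = 0C1$CB1  (last char: '1')
  sorted[2] = 1$CB10C  (last char: 'C')
  sorted[3] = 10C1$CB  (last char: 'B')
  sorted[4] = B10C1$C  (last char: 'C')
  sorted[5] = C1$CB10  (last char: '0')
  sorted[6] = CB10C1$  (last char: '$')
Last column: 11CBC0$
Original string S is at sorted index 6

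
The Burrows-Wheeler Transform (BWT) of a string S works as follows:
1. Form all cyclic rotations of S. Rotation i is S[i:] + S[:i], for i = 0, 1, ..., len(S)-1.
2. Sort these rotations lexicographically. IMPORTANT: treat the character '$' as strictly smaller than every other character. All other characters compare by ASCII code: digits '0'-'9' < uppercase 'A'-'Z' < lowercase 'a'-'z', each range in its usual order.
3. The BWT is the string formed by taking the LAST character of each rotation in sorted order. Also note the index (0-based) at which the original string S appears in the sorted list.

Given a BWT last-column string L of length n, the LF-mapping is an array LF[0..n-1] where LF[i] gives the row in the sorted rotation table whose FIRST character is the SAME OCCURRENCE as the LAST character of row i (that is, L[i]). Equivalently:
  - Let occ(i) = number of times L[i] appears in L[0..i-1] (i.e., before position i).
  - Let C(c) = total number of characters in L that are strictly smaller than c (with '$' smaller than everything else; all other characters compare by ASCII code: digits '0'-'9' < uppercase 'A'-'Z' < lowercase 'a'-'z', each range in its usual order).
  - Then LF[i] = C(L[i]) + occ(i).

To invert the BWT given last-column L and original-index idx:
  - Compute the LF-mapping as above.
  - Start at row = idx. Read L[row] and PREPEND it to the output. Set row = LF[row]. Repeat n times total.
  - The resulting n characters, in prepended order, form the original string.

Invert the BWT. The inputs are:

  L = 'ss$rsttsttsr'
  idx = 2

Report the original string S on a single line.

LF mapping: 3 4 0 1 5 8 9 6 10 11 7 2
Walk LF starting at row 2, prepending L[row]:
  step 1: row=2, L[2]='$', prepend. Next row=LF[2]=0
  step 2: row=0, L[0]='s', prepend. Next row=LF[0]=3
  step 3: row=3, L[3]='r', prepend. Next row=LF[3]=1
  step 4: row=1, L[1]='s', prepend. Next row=LF[1]=4
  step 5: row=4, L[4]='s', prepend. Next row=LF[4]=5
  step 6: row=5, L[5]='t', prepend. Next row=LF[5]=8
  step 7: row=8, L[8]='t', prepend. Next row=LF[8]=10
  step 8: row=10, L[10]='s', prepend. Next row=LF[10]=7
  step 9: row=7, L[7]='s', prepend. Next row=LF[7]=6
  step 10: row=6, L[6]='t', prepend. Next row=LF[6]=9
  step 11: row=9, L[9]='t', prepend. Next row=LF[9]=11
  step 12: row=11, L[11]='r', prepend. Next row=LF[11]=2
Reversed output: rttssttssrs$

Answer: rttssttssrs$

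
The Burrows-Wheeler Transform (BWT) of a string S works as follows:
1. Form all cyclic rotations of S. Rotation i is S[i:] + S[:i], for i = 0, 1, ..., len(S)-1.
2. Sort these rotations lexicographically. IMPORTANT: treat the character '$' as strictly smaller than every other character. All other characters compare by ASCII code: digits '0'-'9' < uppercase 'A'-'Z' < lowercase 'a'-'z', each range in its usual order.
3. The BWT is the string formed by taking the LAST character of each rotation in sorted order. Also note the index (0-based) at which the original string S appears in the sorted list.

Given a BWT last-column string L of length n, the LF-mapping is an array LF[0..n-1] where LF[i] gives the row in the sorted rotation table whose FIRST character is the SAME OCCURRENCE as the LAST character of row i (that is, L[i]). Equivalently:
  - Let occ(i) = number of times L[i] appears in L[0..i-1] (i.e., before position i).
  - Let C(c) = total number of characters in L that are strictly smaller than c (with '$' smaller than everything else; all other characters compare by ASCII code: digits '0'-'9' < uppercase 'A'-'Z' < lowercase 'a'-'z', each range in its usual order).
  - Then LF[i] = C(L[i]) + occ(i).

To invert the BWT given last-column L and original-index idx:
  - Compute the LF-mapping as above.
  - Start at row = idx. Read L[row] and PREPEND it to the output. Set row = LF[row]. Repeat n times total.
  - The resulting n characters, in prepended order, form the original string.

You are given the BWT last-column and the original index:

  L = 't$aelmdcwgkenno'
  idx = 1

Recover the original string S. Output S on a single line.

Answer: acknowledgment$

Derivation:
LF mapping: 13 0 1 4 8 9 3 2 14 6 7 5 10 11 12
Walk LF starting at row 1, prepending L[row]:
  step 1: row=1, L[1]='$', prepend. Next row=LF[1]=0
  step 2: row=0, L[0]='t', prepend. Next row=LF[0]=13
  step 3: row=13, L[13]='n', prepend. Next row=LF[13]=11
  step 4: row=11, L[11]='e', prepend. Next row=LF[11]=5
  step 5: row=5, L[5]='m', prepend. Next row=LF[5]=9
  step 6: row=9, L[9]='g', prepend. Next row=LF[9]=6
  step 7: row=6, L[6]='d', prepend. Next row=LF[6]=3
  step 8: row=3, L[3]='e', prepend. Next row=LF[3]=4
  step 9: row=4, L[4]='l', prepend. Next row=LF[4]=8
  step 10: row=8, L[8]='w', prepend. Next row=LF[8]=14
  step 11: row=14, L[14]='o', prepend. Next row=LF[14]=12
  step 12: row=12, L[12]='n', prepend. Next row=LF[12]=10
  step 13: row=10, L[10]='k', prepend. Next row=LF[10]=7
  step 14: row=7, L[7]='c', prepend. Next row=LF[7]=2
  step 15: row=2, L[2]='a', prepend. Next row=LF[2]=1
Reversed output: acknowledgment$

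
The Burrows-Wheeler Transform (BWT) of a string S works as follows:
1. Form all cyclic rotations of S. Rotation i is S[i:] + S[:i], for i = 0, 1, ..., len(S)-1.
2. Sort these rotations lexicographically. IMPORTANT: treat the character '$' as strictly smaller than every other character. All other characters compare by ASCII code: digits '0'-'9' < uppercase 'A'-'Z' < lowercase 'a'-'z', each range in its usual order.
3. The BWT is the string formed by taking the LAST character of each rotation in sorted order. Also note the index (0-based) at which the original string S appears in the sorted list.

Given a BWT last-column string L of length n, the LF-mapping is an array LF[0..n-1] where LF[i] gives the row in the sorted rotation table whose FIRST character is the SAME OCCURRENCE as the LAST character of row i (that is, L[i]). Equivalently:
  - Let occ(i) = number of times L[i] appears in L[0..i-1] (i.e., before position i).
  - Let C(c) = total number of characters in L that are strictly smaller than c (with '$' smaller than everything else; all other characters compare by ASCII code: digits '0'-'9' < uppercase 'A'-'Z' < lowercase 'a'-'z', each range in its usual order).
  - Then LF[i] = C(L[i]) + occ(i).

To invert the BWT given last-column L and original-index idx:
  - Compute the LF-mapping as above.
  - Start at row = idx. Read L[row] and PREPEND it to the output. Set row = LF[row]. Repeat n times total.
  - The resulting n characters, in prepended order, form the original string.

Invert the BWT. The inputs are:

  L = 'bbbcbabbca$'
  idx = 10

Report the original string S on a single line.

LF mapping: 3 4 5 9 6 1 7 8 10 2 0
Walk LF starting at row 10, prepending L[row]:
  step 1: row=10, L[10]='$', prepend. Next row=LF[10]=0
  step 2: row=0, L[0]='b', prepend. Next row=LF[0]=3
  step 3: row=3, L[3]='c', prepend. Next row=LF[3]=9
  step 4: row=9, L[9]='a', prepend. Next row=LF[9]=2
  step 5: row=2, L[2]='b', prepend. Next row=LF[2]=5
  step 6: row=5, L[5]='a', prepend. Next row=LF[5]=1
  step 7: row=1, L[1]='b', prepend. Next row=LF[1]=4
  step 8: row=4, L[4]='b', prepend. Next row=LF[4]=6
  step 9: row=6, L[6]='b', prepend. Next row=LF[6]=7
  step 10: row=7, L[7]='b', prepend. Next row=LF[7]=8
  step 11: row=8, L[8]='c', prepend. Next row=LF[8]=10
Reversed output: cbbbbabacb$

Answer: cbbbbabacb$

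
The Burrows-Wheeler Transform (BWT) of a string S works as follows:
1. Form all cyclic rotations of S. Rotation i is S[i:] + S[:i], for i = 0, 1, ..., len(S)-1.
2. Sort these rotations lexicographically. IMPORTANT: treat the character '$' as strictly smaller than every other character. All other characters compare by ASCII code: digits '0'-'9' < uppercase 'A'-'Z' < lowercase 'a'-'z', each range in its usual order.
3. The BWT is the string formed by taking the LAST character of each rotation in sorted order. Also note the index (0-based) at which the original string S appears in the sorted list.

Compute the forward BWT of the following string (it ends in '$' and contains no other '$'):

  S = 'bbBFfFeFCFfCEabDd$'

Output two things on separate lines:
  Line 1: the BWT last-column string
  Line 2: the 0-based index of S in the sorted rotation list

Answer: dbfFbCefCBEba$DFFF
13

Derivation:
All 18 rotations (rotation i = S[i:]+S[:i]):
  rot[0] = bbBFfFeFCFfCEabDd$
  rot[1] = bBFfFeFCFfCEabDd$b
  rot[2] = BFfFeFCFfCEabDd$bb
  rot[3] = FfFeFCFfCEabDd$bbB
  rot[4] = fFeFCFfCEabDd$bbBF
  rot[5] = FeFCFfCEabDd$bbBFf
  rot[6] = eFCFfCEabDd$bbBFfF
  rot[7] = FCFfCEabDd$bbBFfFe
  rot[8] = CFfCEabDd$bbBFfFeF
  rot[9] = FfCEabDd$bbBFfFeFC
  rot[10] = fCEabDd$bbBFfFeFCF
  rot[11] = CEabDd$bbBFfFeFCFf
  rot[12] = EabDd$bbBFfFeFCFfC
  rot[13] = abDd$bbBFfFeFCFfCE
  rot[14] = bDd$bbBFfFeFCFfCEa
  rot[15] = Dd$bbBFfFeFCFfCEab
  rot[16] = d$bbBFfFeFCFfCEabD
  rot[17] = $bbBFfFeFCFfCEabDd
Sorted (with $ < everything):
  sorted[0] = $bbBFfFeFCFfCEabDd  (last char: 'd')
  sorted[1] = BFfFeFCFfCEabDd$bb  (last char: 'b')
  sorted[2] = CEabDd$bbBFfFeFCFf  (last char: 'f')
  sorted[3] = CFfCEabDd$bbBFfFeF  (last char: 'F')
  sorted[4] = Dd$bbBFfFeFCFfCEab  (last char: 'b')
  sorted[5] = EabDd$bbBFfFeFCFfC  (last char: 'C')
  sorted[6] = FCFfCEabDd$bbBFfFe  (last char: 'e')
  sorted[7] = FeFCFfCEabDd$bbBFf  (last char: 'f')
  sorted[8] = FfCEabDd$bbBFfFeFC  (last char: 'C')
  sorted[9] = FfFeFCFfCEabDd$bbB  (last char: 'B')
  sorted[10] = abDd$bbBFfFeFCFfCE  (last char: 'E')
  sorted[11] = bBFfFeFCFfCEabDd$b  (last char: 'b')
  sorted[12] = bDd$bbBFfFeFCFfCEa  (last char: 'a')
  sorted[13] = bbBFfFeFCFfCEabDd$  (last char: '$')
  sorted[14] = d$bbBFfFeFCFfCEabD  (last char: 'D')
  sorted[15] = eFCFfCEabDd$bbBFfF  (last char: 'F')
  sorted[16] = fCEabDd$bbBFfFeFCF  (last char: 'F')
  sorted[17] = fFeFCFfCEabDd$bbBF  (last char: 'F')
Last column: dbfFbCefCBEba$DFFF
Original string S is at sorted index 13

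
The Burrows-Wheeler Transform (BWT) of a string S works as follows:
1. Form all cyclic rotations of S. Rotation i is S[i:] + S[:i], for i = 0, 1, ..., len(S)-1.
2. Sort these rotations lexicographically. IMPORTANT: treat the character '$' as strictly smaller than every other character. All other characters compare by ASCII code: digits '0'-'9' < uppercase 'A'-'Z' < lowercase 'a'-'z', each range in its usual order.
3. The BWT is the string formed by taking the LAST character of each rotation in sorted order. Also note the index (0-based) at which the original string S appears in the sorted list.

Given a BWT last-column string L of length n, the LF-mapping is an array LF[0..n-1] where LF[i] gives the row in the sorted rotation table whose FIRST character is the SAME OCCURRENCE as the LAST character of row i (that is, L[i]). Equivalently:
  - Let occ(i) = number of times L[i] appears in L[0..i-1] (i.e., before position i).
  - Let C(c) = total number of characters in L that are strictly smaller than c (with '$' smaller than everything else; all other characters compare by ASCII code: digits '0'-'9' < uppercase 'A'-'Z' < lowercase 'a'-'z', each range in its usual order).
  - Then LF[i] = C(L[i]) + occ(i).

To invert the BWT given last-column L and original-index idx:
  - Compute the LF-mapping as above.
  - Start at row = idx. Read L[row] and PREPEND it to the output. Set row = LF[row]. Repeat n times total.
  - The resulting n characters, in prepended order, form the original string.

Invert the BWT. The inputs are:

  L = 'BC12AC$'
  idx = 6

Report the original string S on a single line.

LF mapping: 4 5 1 2 3 6 0
Walk LF starting at row 6, prepending L[row]:
  step 1: row=6, L[6]='$', prepend. Next row=LF[6]=0
  step 2: row=0, L[0]='B', prepend. Next row=LF[0]=4
  step 3: row=4, L[4]='A', prepend. Next row=LF[4]=3
  step 4: row=3, L[3]='2', prepend. Next row=LF[3]=2
  step 5: row=2, L[2]='1', prepend. Next row=LF[2]=1
  step 6: row=1, L[1]='C', prepend. Next row=LF[1]=5
  step 7: row=5, L[5]='C', prepend. Next row=LF[5]=6
Reversed output: CC12AB$

Answer: CC12AB$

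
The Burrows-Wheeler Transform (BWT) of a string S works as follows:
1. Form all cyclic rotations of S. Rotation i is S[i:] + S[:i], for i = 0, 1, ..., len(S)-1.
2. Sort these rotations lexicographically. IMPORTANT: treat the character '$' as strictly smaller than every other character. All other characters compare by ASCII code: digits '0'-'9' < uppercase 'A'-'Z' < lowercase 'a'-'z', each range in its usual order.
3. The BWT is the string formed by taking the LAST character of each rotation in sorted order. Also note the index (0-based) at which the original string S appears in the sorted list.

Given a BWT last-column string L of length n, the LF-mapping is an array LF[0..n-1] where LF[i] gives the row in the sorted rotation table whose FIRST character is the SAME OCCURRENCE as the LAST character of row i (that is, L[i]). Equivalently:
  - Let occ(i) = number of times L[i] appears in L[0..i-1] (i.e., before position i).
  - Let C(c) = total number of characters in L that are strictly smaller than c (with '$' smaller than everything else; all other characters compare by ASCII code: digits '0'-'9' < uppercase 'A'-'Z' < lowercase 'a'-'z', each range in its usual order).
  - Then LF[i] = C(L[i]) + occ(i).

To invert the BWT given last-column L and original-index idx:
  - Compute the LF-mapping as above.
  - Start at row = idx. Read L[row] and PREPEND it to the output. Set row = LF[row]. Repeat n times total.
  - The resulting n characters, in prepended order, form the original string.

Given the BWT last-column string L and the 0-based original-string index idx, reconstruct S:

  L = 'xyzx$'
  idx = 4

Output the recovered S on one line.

LF mapping: 1 3 4 2 0
Walk LF starting at row 4, prepending L[row]:
  step 1: row=4, L[4]='$', prepend. Next row=LF[4]=0
  step 2: row=0, L[0]='x', prepend. Next row=LF[0]=1
  step 3: row=1, L[1]='y', prepend. Next row=LF[1]=3
  step 4: row=3, L[3]='x', prepend. Next row=LF[3]=2
  step 5: row=2, L[2]='z', prepend. Next row=LF[2]=4
Reversed output: zxyx$

Answer: zxyx$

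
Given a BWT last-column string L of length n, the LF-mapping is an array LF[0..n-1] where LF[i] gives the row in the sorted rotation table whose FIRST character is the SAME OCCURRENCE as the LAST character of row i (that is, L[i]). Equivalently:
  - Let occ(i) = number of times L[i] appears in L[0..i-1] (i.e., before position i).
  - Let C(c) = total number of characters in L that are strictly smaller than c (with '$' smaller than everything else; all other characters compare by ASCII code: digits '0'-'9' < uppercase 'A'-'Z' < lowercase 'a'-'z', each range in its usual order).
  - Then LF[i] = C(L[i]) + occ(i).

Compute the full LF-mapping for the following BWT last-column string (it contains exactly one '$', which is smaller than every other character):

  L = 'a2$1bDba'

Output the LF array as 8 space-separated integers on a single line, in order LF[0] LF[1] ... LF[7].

Char counts: '$':1, '1':1, '2':1, 'D':1, 'a':2, 'b':2
C (first-col start): C('$')=0, C('1')=1, C('2')=2, C('D')=3, C('a')=4, C('b')=6
L[0]='a': occ=0, LF[0]=C('a')+0=4+0=4
L[1]='2': occ=0, LF[1]=C('2')+0=2+0=2
L[2]='$': occ=0, LF[2]=C('$')+0=0+0=0
L[3]='1': occ=0, LF[3]=C('1')+0=1+0=1
L[4]='b': occ=0, LF[4]=C('b')+0=6+0=6
L[5]='D': occ=0, LF[5]=C('D')+0=3+0=3
L[6]='b': occ=1, LF[6]=C('b')+1=6+1=7
L[7]='a': occ=1, LF[7]=C('a')+1=4+1=5

Answer: 4 2 0 1 6 3 7 5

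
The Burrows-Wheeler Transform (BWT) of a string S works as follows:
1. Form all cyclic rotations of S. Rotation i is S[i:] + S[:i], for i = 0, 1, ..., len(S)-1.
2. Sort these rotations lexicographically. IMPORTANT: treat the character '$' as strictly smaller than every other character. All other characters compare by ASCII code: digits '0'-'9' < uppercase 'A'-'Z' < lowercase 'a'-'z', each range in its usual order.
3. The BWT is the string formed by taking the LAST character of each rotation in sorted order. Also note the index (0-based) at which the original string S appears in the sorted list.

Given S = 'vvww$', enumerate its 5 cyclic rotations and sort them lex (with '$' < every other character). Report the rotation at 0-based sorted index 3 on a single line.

Answer: w$vvw

Derivation:
All 5 rotations (rotation i = S[i:]+S[:i]):
  rot[0] = vvww$
  rot[1] = vww$v
  rot[2] = ww$vv
  rot[3] = w$vvw
  rot[4] = $vvww
Sorted (with $ < everything):
  sorted[0] = $vvww
  sorted[1] = vvww$
  sorted[2] = vww$v
  sorted[3] = w$vvw
  sorted[4] = ww$vv
sorted[3] = w$vvw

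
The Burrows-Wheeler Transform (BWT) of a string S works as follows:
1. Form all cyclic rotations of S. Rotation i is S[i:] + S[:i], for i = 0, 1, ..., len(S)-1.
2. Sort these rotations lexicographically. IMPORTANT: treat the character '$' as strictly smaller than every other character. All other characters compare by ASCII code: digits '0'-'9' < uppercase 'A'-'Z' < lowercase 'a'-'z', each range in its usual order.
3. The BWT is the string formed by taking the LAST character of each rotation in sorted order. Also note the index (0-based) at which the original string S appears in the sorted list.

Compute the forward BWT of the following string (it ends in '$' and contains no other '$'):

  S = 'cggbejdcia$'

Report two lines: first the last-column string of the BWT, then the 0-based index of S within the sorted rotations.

All 11 rotations (rotation i = S[i:]+S[:i]):
  rot[0] = cggbejdcia$
  rot[1] = ggbejdcia$c
  rot[2] = gbejdcia$cg
  rot[3] = bejdcia$cgg
  rot[4] = ejdcia$cggb
  rot[5] = jdcia$cggbe
  rot[6] = dcia$cggbej
  rot[7] = cia$cggbejd
  rot[8] = ia$cggbejdc
  rot[9] = a$cggbejdci
  rot[10] = $cggbejdcia
Sorted (with $ < everything):
  sorted[0] = $cggbejdcia  (last char: 'a')
  sorted[1] = a$cggbejdci  (last char: 'i')
  sorted[2] = bejdcia$cgg  (last char: 'g')
  sorted[3] = cggbejdcia$  (last char: '$')
  sorted[4] = cia$cggbejd  (last char: 'd')
  sorted[5] = dcia$cggbej  (last char: 'j')
  sorted[6] = ejdcia$cggb  (last char: 'b')
  sorted[7] = gbejdcia$cg  (last char: 'g')
  sorted[8] = ggbejdcia$c  (last char: 'c')
  sorted[9] = ia$cggbejdc  (last char: 'c')
  sorted[10] = jdcia$cggbe  (last char: 'e')
Last column: aig$djbgcce
Original string S is at sorted index 3

Answer: aig$djbgcce
3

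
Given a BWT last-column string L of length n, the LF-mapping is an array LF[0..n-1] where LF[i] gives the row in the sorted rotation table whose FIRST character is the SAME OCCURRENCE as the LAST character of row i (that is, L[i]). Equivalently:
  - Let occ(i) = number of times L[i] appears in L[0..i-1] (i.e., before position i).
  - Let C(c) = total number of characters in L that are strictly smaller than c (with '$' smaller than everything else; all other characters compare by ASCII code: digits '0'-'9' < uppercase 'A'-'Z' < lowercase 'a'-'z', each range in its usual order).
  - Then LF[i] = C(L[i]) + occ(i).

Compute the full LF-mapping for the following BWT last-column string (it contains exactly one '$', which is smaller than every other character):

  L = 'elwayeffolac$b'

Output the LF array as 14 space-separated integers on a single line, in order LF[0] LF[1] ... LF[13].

Char counts: '$':1, 'a':2, 'b':1, 'c':1, 'e':2, 'f':2, 'l':2, 'o':1, 'w':1, 'y':1
C (first-col start): C('$')=0, C('a')=1, C('b')=3, C('c')=4, C('e')=5, C('f')=7, C('l')=9, C('o')=11, C('w')=12, C('y')=13
L[0]='e': occ=0, LF[0]=C('e')+0=5+0=5
L[1]='l': occ=0, LF[1]=C('l')+0=9+0=9
L[2]='w': occ=0, LF[2]=C('w')+0=12+0=12
L[3]='a': occ=0, LF[3]=C('a')+0=1+0=1
L[4]='y': occ=0, LF[4]=C('y')+0=13+0=13
L[5]='e': occ=1, LF[5]=C('e')+1=5+1=6
L[6]='f': occ=0, LF[6]=C('f')+0=7+0=7
L[7]='f': occ=1, LF[7]=C('f')+1=7+1=8
L[8]='o': occ=0, LF[8]=C('o')+0=11+0=11
L[9]='l': occ=1, LF[9]=C('l')+1=9+1=10
L[10]='a': occ=1, LF[10]=C('a')+1=1+1=2
L[11]='c': occ=0, LF[11]=C('c')+0=4+0=4
L[12]='$': occ=0, LF[12]=C('$')+0=0+0=0
L[13]='b': occ=0, LF[13]=C('b')+0=3+0=3

Answer: 5 9 12 1 13 6 7 8 11 10 2 4 0 3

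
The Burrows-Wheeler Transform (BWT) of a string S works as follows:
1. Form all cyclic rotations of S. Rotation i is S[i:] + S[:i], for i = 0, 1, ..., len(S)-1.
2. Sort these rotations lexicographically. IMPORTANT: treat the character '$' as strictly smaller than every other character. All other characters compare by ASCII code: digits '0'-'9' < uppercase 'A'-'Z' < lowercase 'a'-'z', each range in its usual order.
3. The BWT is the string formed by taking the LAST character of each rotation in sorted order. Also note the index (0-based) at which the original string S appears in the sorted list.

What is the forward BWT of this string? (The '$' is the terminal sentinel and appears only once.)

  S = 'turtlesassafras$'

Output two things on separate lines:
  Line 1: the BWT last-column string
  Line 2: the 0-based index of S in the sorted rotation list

Answer: ssrslatfuasear$t
14

Derivation:
All 16 rotations (rotation i = S[i:]+S[:i]):
  rot[0] = turtlesassafras$
  rot[1] = urtlesassafras$t
  rot[2] = rtlesassafras$tu
  rot[3] = tlesassafras$tur
  rot[4] = lesassafras$turt
  rot[5] = esassafras$turtl
  rot[6] = sassafras$turtle
  rot[7] = assafras$turtles
  rot[8] = ssafras$turtlesa
  rot[9] = safras$turtlesas
  rot[10] = afras$turtlesass
  rot[11] = fras$turtlesassa
  rot[12] = ras$turtlesassaf
  rot[13] = as$turtlesassafr
  rot[14] = s$turtlesassafra
  rot[15] = $turtlesassafras
Sorted (with $ < everything):
  sorted[0] = $turtlesassafras  (last char: 's')
  sorted[1] = afras$turtlesass  (last char: 's')
  sorted[2] = as$turtlesassafr  (last char: 'r')
  sorted[3] = assafras$turtles  (last char: 's')
  sorted[4] = esassafras$turtl  (last char: 'l')
  sorted[5] = fras$turtlesassa  (last char: 'a')
  sorted[6] = lesassafras$turt  (last char: 't')
  sorted[7] = ras$turtlesassaf  (last char: 'f')
  sorted[8] = rtlesassafras$tu  (last char: 'u')
  sorted[9] = s$turtlesassafra  (last char: 'a')
  sorted[10] = safras$turtlesas  (last char: 's')
  sorted[11] = sassafras$turtle  (last char: 'e')
  sorted[12] = ssafras$turtlesa  (last char: 'a')
  sorted[13] = tlesassafras$tur  (last char: 'r')
  sorted[14] = turtlesassafras$  (last char: '$')
  sorted[15] = urtlesassafras$t  (last char: 't')
Last column: ssrslatfuasear$t
Original string S is at sorted index 14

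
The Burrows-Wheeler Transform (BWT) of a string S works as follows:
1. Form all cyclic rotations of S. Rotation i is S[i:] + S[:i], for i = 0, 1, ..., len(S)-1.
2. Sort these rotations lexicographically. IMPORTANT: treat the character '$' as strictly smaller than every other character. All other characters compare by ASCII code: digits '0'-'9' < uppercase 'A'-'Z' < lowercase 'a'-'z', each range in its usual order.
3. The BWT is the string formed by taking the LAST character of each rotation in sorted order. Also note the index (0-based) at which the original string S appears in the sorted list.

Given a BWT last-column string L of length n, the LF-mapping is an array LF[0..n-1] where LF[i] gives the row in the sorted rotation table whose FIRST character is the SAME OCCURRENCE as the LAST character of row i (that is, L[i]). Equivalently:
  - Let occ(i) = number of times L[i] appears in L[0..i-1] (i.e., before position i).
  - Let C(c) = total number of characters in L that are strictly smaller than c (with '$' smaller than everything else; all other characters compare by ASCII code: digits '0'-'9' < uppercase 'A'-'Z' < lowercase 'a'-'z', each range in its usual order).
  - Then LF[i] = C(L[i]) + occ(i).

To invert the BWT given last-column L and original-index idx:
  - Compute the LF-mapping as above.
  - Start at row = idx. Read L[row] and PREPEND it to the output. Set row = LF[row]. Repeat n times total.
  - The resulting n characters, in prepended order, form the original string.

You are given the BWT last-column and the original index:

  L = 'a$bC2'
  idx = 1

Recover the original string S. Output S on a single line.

Answer: 2bCa$

Derivation:
LF mapping: 3 0 4 2 1
Walk LF starting at row 1, prepending L[row]:
  step 1: row=1, L[1]='$', prepend. Next row=LF[1]=0
  step 2: row=0, L[0]='a', prepend. Next row=LF[0]=3
  step 3: row=3, L[3]='C', prepend. Next row=LF[3]=2
  step 4: row=2, L[2]='b', prepend. Next row=LF[2]=4
  step 5: row=4, L[4]='2', prepend. Next row=LF[4]=1
Reversed output: 2bCa$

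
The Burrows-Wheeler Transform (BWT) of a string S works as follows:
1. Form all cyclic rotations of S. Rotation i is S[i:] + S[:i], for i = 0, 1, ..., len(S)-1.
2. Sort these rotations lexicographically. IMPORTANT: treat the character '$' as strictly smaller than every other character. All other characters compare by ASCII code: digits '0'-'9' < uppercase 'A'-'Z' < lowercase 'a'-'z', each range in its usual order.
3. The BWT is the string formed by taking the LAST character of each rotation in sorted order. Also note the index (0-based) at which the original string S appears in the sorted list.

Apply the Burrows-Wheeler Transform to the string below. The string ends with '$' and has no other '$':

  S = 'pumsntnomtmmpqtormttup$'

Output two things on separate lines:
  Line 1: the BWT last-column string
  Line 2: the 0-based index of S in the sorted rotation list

All 23 rotations (rotation i = S[i:]+S[:i]):
  rot[0] = pumsntnomtmmpqtormttup$
  rot[1] = umsntnomtmmpqtormttup$p
  rot[2] = msntnomtmmpqtormttup$pu
  rot[3] = sntnomtmmpqtormttup$pum
  rot[4] = ntnomtmmpqtormttup$pums
  rot[5] = tnomtmmpqtormttup$pumsn
  rot[6] = nomtmmpqtormttup$pumsnt
  rot[7] = omtmmpqtormttup$pumsntn
  rot[8] = mtmmpqtormttup$pumsntno
  rot[9] = tmmpqtormttup$pumsntnom
  rot[10] = mmpqtormttup$pumsntnomt
  rot[11] = mpqtormttup$pumsntnomtm
  rot[12] = pqtormttup$pumsntnomtmm
  rot[13] = qtormttup$pumsntnomtmmp
  rot[14] = tormttup$pumsntnomtmmpq
  rot[15] = ormttup$pumsntnomtmmpqt
  rot[16] = rmttup$pumsntnomtmmpqto
  rot[17] = mttup$pumsntnomtmmpqtor
  rot[18] = ttup$pumsntnomtmmpqtorm
  rot[19] = tup$pumsntnomtmmpqtormt
  rot[20] = up$pumsntnomtmmpqtormtt
  rot[21] = p$pumsntnomtmmpqtormttu
  rot[22] = $pumsntnomtmmpqtormttup
Sorted (with $ < everything):
  sorted[0] = $pumsntnomtmmpqtormttup  (last char: 'p')
  sorted[1] = mmpqtormttup$pumsntnomt  (last char: 't')
  sorted[2] = mpqtormttup$pumsntnomtm  (last char: 'm')
  sorted[3] = msntnomtmmpqtormttup$pu  (last char: 'u')
  sorted[4] = mtmmpqtormttup$pumsntno  (last char: 'o')
  sorted[5] = mttup$pumsntnomtmmpqtor  (last char: 'r')
  sorted[6] = nomtmmpqtormttup$pumsnt  (last char: 't')
  sorted[7] = ntnomtmmpqtormttup$pums  (last char: 's')
  sorted[8] = omtmmpqtormttup$pumsntn  (last char: 'n')
  sorted[9] = ormttup$pumsntnomtmmpqt  (last char: 't')
  sorted[10] = p$pumsntnomtmmpqtormttu  (last char: 'u')
  sorted[11] = pqtormttup$pumsntnomtmm  (last char: 'm')
  sorted[12] = pumsntnomtmmpqtormttup$  (last char: '$')
  sorted[13] = qtormttup$pumsntnomtmmp  (last char: 'p')
  sorted[14] = rmttup$pumsntnomtmmpqto  (last char: 'o')
  sorted[15] = sntnomtmmpqtormttup$pum  (last char: 'm')
  sorted[16] = tmmpqtormttup$pumsntnom  (last char: 'm')
  sorted[17] = tnomtmmpqtormttup$pumsn  (last char: 'n')
  sorted[18] = tormttup$pumsntnomtmmpq  (last char: 'q')
  sorted[19] = ttup$pumsntnomtmmpqtorm  (last char: 'm')
  sorted[20] = tup$pumsntnomtmmpqtormt  (last char: 't')
  sorted[21] = umsntnomtmmpqtormttup$p  (last char: 'p')
  sorted[22] = up$pumsntnomtmmpqtormtt  (last char: 't')
Last column: ptmuortsntum$pommnqmtpt
Original string S is at sorted index 12

Answer: ptmuortsntum$pommnqmtpt
12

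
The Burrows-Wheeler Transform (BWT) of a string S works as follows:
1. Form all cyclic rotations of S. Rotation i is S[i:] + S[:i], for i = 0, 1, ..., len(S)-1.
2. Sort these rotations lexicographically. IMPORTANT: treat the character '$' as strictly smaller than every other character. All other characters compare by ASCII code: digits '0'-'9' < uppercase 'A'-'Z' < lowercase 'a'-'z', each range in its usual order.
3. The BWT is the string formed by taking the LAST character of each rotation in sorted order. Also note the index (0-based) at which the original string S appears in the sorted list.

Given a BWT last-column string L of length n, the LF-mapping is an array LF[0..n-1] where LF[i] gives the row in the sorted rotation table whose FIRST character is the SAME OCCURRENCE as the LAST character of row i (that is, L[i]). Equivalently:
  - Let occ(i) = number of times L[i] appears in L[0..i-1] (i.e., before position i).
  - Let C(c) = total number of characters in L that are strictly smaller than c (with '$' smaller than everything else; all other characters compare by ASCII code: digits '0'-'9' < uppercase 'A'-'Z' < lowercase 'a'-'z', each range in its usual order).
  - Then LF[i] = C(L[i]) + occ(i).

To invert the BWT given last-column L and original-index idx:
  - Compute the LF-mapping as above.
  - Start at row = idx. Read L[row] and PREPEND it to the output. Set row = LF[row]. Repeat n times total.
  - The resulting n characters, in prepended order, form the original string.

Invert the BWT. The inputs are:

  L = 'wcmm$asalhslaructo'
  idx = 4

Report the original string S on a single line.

Answer: cactusmarshmallow$

Derivation:
LF mapping: 17 4 9 10 0 1 13 2 7 6 14 8 3 12 16 5 15 11
Walk LF starting at row 4, prepending L[row]:
  step 1: row=4, L[4]='$', prepend. Next row=LF[4]=0
  step 2: row=0, L[0]='w', prepend. Next row=LF[0]=17
  step 3: row=17, L[17]='o', prepend. Next row=LF[17]=11
  step 4: row=11, L[11]='l', prepend. Next row=LF[11]=8
  step 5: row=8, L[8]='l', prepend. Next row=LF[8]=7
  step 6: row=7, L[7]='a', prepend. Next row=LF[7]=2
  step 7: row=2, L[2]='m', prepend. Next row=LF[2]=9
  step 8: row=9, L[9]='h', prepend. Next row=LF[9]=6
  step 9: row=6, L[6]='s', prepend. Next row=LF[6]=13
  step 10: row=13, L[13]='r', prepend. Next row=LF[13]=12
  step 11: row=12, L[12]='a', prepend. Next row=LF[12]=3
  step 12: row=3, L[3]='m', prepend. Next row=LF[3]=10
  step 13: row=10, L[10]='s', prepend. Next row=LF[10]=14
  step 14: row=14, L[14]='u', prepend. Next row=LF[14]=16
  step 15: row=16, L[16]='t', prepend. Next row=LF[16]=15
  step 16: row=15, L[15]='c', prepend. Next row=LF[15]=5
  step 17: row=5, L[5]='a', prepend. Next row=LF[5]=1
  step 18: row=1, L[1]='c', prepend. Next row=LF[1]=4
Reversed output: cactusmarshmallow$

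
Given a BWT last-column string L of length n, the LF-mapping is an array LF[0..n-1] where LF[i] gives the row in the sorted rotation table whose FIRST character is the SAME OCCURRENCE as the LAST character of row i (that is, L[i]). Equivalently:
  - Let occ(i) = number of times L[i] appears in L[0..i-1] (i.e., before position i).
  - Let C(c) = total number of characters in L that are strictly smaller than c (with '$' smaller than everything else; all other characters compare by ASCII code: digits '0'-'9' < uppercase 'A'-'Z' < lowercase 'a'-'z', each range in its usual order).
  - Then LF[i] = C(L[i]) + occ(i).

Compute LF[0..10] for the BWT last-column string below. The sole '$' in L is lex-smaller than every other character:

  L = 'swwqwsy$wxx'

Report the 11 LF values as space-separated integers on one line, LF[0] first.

Char counts: '$':1, 'q':1, 's':2, 'w':4, 'x':2, 'y':1
C (first-col start): C('$')=0, C('q')=1, C('s')=2, C('w')=4, C('x')=8, C('y')=10
L[0]='s': occ=0, LF[0]=C('s')+0=2+0=2
L[1]='w': occ=0, LF[1]=C('w')+0=4+0=4
L[2]='w': occ=1, LF[2]=C('w')+1=4+1=5
L[3]='q': occ=0, LF[3]=C('q')+0=1+0=1
L[4]='w': occ=2, LF[4]=C('w')+2=4+2=6
L[5]='s': occ=1, LF[5]=C('s')+1=2+1=3
L[6]='y': occ=0, LF[6]=C('y')+0=10+0=10
L[7]='$': occ=0, LF[7]=C('$')+0=0+0=0
L[8]='w': occ=3, LF[8]=C('w')+3=4+3=7
L[9]='x': occ=0, LF[9]=C('x')+0=8+0=8
L[10]='x': occ=1, LF[10]=C('x')+1=8+1=9

Answer: 2 4 5 1 6 3 10 0 7 8 9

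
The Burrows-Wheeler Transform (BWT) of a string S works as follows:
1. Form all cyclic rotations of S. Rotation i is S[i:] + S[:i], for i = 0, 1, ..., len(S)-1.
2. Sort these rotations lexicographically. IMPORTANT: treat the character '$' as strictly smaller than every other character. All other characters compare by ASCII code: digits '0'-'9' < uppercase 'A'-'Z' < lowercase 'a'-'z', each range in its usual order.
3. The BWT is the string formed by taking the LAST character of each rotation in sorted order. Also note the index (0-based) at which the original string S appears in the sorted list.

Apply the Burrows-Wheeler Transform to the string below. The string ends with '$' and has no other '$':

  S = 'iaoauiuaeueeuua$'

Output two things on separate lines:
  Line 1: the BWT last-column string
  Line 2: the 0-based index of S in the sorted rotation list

Answer: auuiouae$uauieae
8

Derivation:
All 16 rotations (rotation i = S[i:]+S[:i]):
  rot[0] = iaoauiuaeueeuua$
  rot[1] = aoauiuaeueeuua$i
  rot[2] = oauiuaeueeuua$ia
  rot[3] = auiuaeueeuua$iao
  rot[4] = uiuaeueeuua$iaoa
  rot[5] = iuaeueeuua$iaoau
  rot[6] = uaeueeuua$iaoaui
  rot[7] = aeueeuua$iaoauiu
  rot[8] = eueeuua$iaoauiua
  rot[9] = ueeuua$iaoauiuae
  rot[10] = eeuua$iaoauiuaeu
  rot[11] = euua$iaoauiuaeue
  rot[12] = uua$iaoauiuaeuee
  rot[13] = ua$iaoauiuaeueeu
  rot[14] = a$iaoauiuaeueeuu
  rot[15] = $iaoauiuaeueeuua
Sorted (with $ < everything):
  sorted[0] = $iaoauiuaeueeuua  (last char: 'a')
  sorted[1] = a$iaoauiuaeueeuu  (last char: 'u')
  sorted[2] = aeueeuua$iaoauiu  (last char: 'u')
  sorted[3] = aoauiuaeueeuua$i  (last char: 'i')
  sorted[4] = auiuaeueeuua$iao  (last char: 'o')
  sorted[5] = eeuua$iaoauiuaeu  (last char: 'u')
  sorted[6] = eueeuua$iaoauiua  (last char: 'a')
  sorted[7] = euua$iaoauiuaeue  (last char: 'e')
  sorted[8] = iaoauiuaeueeuua$  (last char: '$')
  sorted[9] = iuaeueeuua$iaoau  (last char: 'u')
  sorted[10] = oauiuaeueeuua$ia  (last char: 'a')
  sorted[11] = ua$iaoauiuaeueeu  (last char: 'u')
  sorted[12] = uaeueeuua$iaoaui  (last char: 'i')
  sorted[13] = ueeuua$iaoauiuae  (last char: 'e')
  sorted[14] = uiuaeueeuua$iaoa  (last char: 'a')
  sorted[15] = uua$iaoauiuaeuee  (last char: 'e')
Last column: auuiouae$uauieae
Original string S is at sorted index 8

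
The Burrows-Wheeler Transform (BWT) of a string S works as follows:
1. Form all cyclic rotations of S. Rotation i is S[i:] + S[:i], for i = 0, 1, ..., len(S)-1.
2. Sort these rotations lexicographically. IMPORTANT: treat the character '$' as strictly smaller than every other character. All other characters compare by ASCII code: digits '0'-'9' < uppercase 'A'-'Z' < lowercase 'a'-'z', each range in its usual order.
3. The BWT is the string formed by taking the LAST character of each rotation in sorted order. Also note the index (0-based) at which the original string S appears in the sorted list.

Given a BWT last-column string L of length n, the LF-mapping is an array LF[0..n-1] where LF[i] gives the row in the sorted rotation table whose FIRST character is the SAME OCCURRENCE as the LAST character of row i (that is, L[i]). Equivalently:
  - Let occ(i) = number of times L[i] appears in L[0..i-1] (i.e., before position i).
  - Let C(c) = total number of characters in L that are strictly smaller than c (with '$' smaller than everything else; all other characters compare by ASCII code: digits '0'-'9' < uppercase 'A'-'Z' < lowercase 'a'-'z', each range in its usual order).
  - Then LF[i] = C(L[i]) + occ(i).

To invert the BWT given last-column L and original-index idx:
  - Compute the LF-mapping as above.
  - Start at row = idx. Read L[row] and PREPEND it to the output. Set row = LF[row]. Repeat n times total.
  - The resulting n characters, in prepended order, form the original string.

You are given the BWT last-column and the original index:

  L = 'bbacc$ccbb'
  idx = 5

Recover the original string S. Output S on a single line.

LF mapping: 2 3 1 6 7 0 8 9 4 5
Walk LF starting at row 5, prepending L[row]:
  step 1: row=5, L[5]='$', prepend. Next row=LF[5]=0
  step 2: row=0, L[0]='b', prepend. Next row=LF[0]=2
  step 3: row=2, L[2]='a', prepend. Next row=LF[2]=1
  step 4: row=1, L[1]='b', prepend. Next row=LF[1]=3
  step 5: row=3, L[3]='c', prepend. Next row=LF[3]=6
  step 6: row=6, L[6]='c', prepend. Next row=LF[6]=8
  step 7: row=8, L[8]='b', prepend. Next row=LF[8]=4
  step 8: row=4, L[4]='c', prepend. Next row=LF[4]=7
  step 9: row=7, L[7]='c', prepend. Next row=LF[7]=9
  step 10: row=9, L[9]='b', prepend. Next row=LF[9]=5
Reversed output: bccbccbab$

Answer: bccbccbab$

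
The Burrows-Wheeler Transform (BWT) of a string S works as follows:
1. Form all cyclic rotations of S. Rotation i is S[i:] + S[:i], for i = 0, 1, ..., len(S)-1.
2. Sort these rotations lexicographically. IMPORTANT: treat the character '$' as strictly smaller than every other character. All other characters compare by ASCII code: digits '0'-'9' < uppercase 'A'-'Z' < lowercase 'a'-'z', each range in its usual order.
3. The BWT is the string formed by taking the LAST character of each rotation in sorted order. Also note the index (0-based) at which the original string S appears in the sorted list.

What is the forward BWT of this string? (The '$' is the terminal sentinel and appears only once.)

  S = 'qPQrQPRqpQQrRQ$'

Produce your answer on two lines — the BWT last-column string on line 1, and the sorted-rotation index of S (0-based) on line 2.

Answer: QqQRrpPQrPq$RQQ
11

Derivation:
All 15 rotations (rotation i = S[i:]+S[:i]):
  rot[0] = qPQrQPRqpQQrRQ$
  rot[1] = PQrQPRqpQQrRQ$q
  rot[2] = QrQPRqpQQrRQ$qP
  rot[3] = rQPRqpQQrRQ$qPQ
  rot[4] = QPRqpQQrRQ$qPQr
  rot[5] = PRqpQQrRQ$qPQrQ
  rot[6] = RqpQQrRQ$qPQrQP
  rot[7] = qpQQrRQ$qPQrQPR
  rot[8] = pQQrRQ$qPQrQPRq
  rot[9] = QQrRQ$qPQrQPRqp
  rot[10] = QrRQ$qPQrQPRqpQ
  rot[11] = rRQ$qPQrQPRqpQQ
  rot[12] = RQ$qPQrQPRqpQQr
  rot[13] = Q$qPQrQPRqpQQrR
  rot[14] = $qPQrQPRqpQQrRQ
Sorted (with $ < everything):
  sorted[0] = $qPQrQPRqpQQrRQ  (last char: 'Q')
  sorted[1] = PQrQPRqpQQrRQ$q  (last char: 'q')
  sorted[2] = PRqpQQrRQ$qPQrQ  (last char: 'Q')
  sorted[3] = Q$qPQrQPRqpQQrR  (last char: 'R')
  sorted[4] = QPRqpQQrRQ$qPQr  (last char: 'r')
  sorted[5] = QQrRQ$qPQrQPRqp  (last char: 'p')
  sorted[6] = QrQPRqpQQrRQ$qP  (last char: 'P')
  sorted[7] = QrRQ$qPQrQPRqpQ  (last char: 'Q')
  sorted[8] = RQ$qPQrQPRqpQQr  (last char: 'r')
  sorted[9] = RqpQQrRQ$qPQrQP  (last char: 'P')
  sorted[10] = pQQrRQ$qPQrQPRq  (last char: 'q')
  sorted[11] = qPQrQPRqpQQrRQ$  (last char: '$')
  sorted[12] = qpQQrRQ$qPQrQPR  (last char: 'R')
  sorted[13] = rQPRqpQQrRQ$qPQ  (last char: 'Q')
  sorted[14] = rRQ$qPQrQPRqpQQ  (last char: 'Q')
Last column: QqQRrpPQrPq$RQQ
Original string S is at sorted index 11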